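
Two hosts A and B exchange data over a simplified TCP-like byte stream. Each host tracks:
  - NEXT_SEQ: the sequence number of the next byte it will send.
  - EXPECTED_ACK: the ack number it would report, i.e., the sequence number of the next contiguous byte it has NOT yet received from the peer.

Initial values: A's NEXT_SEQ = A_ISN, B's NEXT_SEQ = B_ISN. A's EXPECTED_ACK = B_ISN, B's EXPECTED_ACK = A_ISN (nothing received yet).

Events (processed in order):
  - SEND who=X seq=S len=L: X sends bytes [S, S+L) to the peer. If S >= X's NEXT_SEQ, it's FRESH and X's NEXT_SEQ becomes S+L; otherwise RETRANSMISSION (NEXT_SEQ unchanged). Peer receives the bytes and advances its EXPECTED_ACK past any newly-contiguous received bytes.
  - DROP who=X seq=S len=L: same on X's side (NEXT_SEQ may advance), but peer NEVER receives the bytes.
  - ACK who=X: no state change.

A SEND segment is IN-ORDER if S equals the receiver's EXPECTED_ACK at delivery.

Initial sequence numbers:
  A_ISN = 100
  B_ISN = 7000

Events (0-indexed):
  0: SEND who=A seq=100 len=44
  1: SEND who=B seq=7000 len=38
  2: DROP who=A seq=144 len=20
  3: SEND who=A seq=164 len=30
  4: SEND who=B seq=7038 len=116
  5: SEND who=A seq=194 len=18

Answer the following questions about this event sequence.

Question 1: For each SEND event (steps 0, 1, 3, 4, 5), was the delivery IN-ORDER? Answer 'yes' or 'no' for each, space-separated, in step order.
Answer: yes yes no yes no

Derivation:
Step 0: SEND seq=100 -> in-order
Step 1: SEND seq=7000 -> in-order
Step 3: SEND seq=164 -> out-of-order
Step 4: SEND seq=7038 -> in-order
Step 5: SEND seq=194 -> out-of-order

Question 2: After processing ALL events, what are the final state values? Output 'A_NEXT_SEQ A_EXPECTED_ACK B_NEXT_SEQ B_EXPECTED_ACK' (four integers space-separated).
Answer: 212 7154 7154 144

Derivation:
After event 0: A_seq=144 A_ack=7000 B_seq=7000 B_ack=144
After event 1: A_seq=144 A_ack=7038 B_seq=7038 B_ack=144
After event 2: A_seq=164 A_ack=7038 B_seq=7038 B_ack=144
After event 3: A_seq=194 A_ack=7038 B_seq=7038 B_ack=144
After event 4: A_seq=194 A_ack=7154 B_seq=7154 B_ack=144
After event 5: A_seq=212 A_ack=7154 B_seq=7154 B_ack=144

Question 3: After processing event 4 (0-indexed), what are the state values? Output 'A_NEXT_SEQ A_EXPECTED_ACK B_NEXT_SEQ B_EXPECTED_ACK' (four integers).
After event 0: A_seq=144 A_ack=7000 B_seq=7000 B_ack=144
After event 1: A_seq=144 A_ack=7038 B_seq=7038 B_ack=144
After event 2: A_seq=164 A_ack=7038 B_seq=7038 B_ack=144
After event 3: A_seq=194 A_ack=7038 B_seq=7038 B_ack=144
After event 4: A_seq=194 A_ack=7154 B_seq=7154 B_ack=144

194 7154 7154 144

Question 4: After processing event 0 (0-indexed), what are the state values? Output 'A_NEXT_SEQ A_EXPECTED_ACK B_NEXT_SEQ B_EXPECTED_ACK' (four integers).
After event 0: A_seq=144 A_ack=7000 B_seq=7000 B_ack=144

144 7000 7000 144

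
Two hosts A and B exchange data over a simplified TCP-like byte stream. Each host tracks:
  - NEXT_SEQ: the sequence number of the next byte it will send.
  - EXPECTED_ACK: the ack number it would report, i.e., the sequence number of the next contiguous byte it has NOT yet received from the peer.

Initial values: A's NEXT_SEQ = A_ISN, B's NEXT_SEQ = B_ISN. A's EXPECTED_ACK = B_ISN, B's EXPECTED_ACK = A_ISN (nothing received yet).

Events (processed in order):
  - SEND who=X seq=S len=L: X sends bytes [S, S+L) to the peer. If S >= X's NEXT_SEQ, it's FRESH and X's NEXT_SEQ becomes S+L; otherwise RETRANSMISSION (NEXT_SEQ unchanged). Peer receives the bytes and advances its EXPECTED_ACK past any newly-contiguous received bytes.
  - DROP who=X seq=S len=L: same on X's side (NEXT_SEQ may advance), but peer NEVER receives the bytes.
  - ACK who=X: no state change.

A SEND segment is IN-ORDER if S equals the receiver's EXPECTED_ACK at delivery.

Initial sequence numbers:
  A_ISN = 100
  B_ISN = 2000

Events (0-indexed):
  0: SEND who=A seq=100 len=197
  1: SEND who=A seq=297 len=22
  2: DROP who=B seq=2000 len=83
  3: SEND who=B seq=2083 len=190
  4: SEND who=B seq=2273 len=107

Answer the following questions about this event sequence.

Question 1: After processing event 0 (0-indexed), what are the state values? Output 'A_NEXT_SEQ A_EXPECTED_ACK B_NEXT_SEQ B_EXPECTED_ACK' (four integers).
After event 0: A_seq=297 A_ack=2000 B_seq=2000 B_ack=297

297 2000 2000 297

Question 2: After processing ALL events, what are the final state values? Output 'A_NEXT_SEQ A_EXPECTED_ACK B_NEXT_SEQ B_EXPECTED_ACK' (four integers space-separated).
Answer: 319 2000 2380 319

Derivation:
After event 0: A_seq=297 A_ack=2000 B_seq=2000 B_ack=297
After event 1: A_seq=319 A_ack=2000 B_seq=2000 B_ack=319
After event 2: A_seq=319 A_ack=2000 B_seq=2083 B_ack=319
After event 3: A_seq=319 A_ack=2000 B_seq=2273 B_ack=319
After event 4: A_seq=319 A_ack=2000 B_seq=2380 B_ack=319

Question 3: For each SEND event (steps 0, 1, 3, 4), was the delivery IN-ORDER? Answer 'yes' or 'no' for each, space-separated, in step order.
Answer: yes yes no no

Derivation:
Step 0: SEND seq=100 -> in-order
Step 1: SEND seq=297 -> in-order
Step 3: SEND seq=2083 -> out-of-order
Step 4: SEND seq=2273 -> out-of-order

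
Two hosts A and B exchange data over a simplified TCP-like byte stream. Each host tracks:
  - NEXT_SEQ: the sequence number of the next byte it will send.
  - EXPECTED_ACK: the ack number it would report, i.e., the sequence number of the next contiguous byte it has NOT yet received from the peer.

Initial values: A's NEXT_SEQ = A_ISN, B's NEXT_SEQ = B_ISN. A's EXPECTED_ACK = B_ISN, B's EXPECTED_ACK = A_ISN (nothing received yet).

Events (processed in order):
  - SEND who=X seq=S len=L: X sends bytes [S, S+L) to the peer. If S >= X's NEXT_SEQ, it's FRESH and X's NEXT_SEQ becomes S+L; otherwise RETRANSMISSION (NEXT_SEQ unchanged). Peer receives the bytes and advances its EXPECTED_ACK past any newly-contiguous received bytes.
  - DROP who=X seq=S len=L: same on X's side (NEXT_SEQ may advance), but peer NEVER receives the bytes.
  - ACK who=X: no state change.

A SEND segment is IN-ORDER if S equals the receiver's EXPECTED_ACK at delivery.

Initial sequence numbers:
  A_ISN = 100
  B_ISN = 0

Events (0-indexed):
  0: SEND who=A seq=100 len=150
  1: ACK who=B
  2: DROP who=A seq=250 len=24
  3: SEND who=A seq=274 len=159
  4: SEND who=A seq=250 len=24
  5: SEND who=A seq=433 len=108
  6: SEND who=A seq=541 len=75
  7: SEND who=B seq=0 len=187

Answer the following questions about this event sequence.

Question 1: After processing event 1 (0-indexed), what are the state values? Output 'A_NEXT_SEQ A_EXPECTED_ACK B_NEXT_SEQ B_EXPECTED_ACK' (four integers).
After event 0: A_seq=250 A_ack=0 B_seq=0 B_ack=250
After event 1: A_seq=250 A_ack=0 B_seq=0 B_ack=250

250 0 0 250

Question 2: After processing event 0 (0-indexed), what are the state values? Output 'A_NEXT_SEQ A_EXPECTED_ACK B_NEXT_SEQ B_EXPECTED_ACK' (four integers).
After event 0: A_seq=250 A_ack=0 B_seq=0 B_ack=250

250 0 0 250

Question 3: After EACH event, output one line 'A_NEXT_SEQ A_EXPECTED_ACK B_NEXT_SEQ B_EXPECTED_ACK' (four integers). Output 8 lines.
250 0 0 250
250 0 0 250
274 0 0 250
433 0 0 250
433 0 0 433
541 0 0 541
616 0 0 616
616 187 187 616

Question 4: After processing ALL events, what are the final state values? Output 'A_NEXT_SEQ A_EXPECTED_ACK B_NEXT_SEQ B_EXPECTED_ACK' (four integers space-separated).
After event 0: A_seq=250 A_ack=0 B_seq=0 B_ack=250
After event 1: A_seq=250 A_ack=0 B_seq=0 B_ack=250
After event 2: A_seq=274 A_ack=0 B_seq=0 B_ack=250
After event 3: A_seq=433 A_ack=0 B_seq=0 B_ack=250
After event 4: A_seq=433 A_ack=0 B_seq=0 B_ack=433
After event 5: A_seq=541 A_ack=0 B_seq=0 B_ack=541
After event 6: A_seq=616 A_ack=0 B_seq=0 B_ack=616
After event 7: A_seq=616 A_ack=187 B_seq=187 B_ack=616

Answer: 616 187 187 616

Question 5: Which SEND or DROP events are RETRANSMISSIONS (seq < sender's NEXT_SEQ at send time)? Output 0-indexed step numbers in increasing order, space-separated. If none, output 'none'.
Answer: 4

Derivation:
Step 0: SEND seq=100 -> fresh
Step 2: DROP seq=250 -> fresh
Step 3: SEND seq=274 -> fresh
Step 4: SEND seq=250 -> retransmit
Step 5: SEND seq=433 -> fresh
Step 6: SEND seq=541 -> fresh
Step 7: SEND seq=0 -> fresh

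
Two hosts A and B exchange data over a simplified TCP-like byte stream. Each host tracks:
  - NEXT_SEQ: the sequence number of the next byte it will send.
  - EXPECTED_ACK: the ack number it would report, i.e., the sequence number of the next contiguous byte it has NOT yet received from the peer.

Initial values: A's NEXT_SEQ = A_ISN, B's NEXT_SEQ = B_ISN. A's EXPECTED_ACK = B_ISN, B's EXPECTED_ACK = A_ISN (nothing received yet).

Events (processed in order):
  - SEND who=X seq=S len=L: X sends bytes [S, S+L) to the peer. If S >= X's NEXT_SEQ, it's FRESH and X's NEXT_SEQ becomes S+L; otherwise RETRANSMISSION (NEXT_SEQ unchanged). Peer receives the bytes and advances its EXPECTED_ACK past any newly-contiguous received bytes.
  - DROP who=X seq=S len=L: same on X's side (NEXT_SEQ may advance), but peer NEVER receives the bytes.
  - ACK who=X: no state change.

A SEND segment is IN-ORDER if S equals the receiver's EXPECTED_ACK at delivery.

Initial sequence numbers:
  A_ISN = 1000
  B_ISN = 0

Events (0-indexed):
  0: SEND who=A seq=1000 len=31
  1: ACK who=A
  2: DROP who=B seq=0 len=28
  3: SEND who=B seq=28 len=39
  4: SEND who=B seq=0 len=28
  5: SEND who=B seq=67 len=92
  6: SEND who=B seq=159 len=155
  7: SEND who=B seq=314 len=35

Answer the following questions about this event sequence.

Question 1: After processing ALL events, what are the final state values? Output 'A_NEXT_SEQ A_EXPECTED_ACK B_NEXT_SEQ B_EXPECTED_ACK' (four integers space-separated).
After event 0: A_seq=1031 A_ack=0 B_seq=0 B_ack=1031
After event 1: A_seq=1031 A_ack=0 B_seq=0 B_ack=1031
After event 2: A_seq=1031 A_ack=0 B_seq=28 B_ack=1031
After event 3: A_seq=1031 A_ack=0 B_seq=67 B_ack=1031
After event 4: A_seq=1031 A_ack=67 B_seq=67 B_ack=1031
After event 5: A_seq=1031 A_ack=159 B_seq=159 B_ack=1031
After event 6: A_seq=1031 A_ack=314 B_seq=314 B_ack=1031
After event 7: A_seq=1031 A_ack=349 B_seq=349 B_ack=1031

Answer: 1031 349 349 1031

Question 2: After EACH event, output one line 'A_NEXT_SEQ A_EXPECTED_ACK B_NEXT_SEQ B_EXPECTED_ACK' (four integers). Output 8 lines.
1031 0 0 1031
1031 0 0 1031
1031 0 28 1031
1031 0 67 1031
1031 67 67 1031
1031 159 159 1031
1031 314 314 1031
1031 349 349 1031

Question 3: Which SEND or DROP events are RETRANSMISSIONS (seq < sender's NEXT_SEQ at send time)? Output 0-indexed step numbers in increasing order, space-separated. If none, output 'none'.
Step 0: SEND seq=1000 -> fresh
Step 2: DROP seq=0 -> fresh
Step 3: SEND seq=28 -> fresh
Step 4: SEND seq=0 -> retransmit
Step 5: SEND seq=67 -> fresh
Step 6: SEND seq=159 -> fresh
Step 7: SEND seq=314 -> fresh

Answer: 4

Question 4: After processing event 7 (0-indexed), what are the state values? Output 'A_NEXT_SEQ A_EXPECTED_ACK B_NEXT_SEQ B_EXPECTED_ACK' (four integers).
After event 0: A_seq=1031 A_ack=0 B_seq=0 B_ack=1031
After event 1: A_seq=1031 A_ack=0 B_seq=0 B_ack=1031
After event 2: A_seq=1031 A_ack=0 B_seq=28 B_ack=1031
After event 3: A_seq=1031 A_ack=0 B_seq=67 B_ack=1031
After event 4: A_seq=1031 A_ack=67 B_seq=67 B_ack=1031
After event 5: A_seq=1031 A_ack=159 B_seq=159 B_ack=1031
After event 6: A_seq=1031 A_ack=314 B_seq=314 B_ack=1031
After event 7: A_seq=1031 A_ack=349 B_seq=349 B_ack=1031

1031 349 349 1031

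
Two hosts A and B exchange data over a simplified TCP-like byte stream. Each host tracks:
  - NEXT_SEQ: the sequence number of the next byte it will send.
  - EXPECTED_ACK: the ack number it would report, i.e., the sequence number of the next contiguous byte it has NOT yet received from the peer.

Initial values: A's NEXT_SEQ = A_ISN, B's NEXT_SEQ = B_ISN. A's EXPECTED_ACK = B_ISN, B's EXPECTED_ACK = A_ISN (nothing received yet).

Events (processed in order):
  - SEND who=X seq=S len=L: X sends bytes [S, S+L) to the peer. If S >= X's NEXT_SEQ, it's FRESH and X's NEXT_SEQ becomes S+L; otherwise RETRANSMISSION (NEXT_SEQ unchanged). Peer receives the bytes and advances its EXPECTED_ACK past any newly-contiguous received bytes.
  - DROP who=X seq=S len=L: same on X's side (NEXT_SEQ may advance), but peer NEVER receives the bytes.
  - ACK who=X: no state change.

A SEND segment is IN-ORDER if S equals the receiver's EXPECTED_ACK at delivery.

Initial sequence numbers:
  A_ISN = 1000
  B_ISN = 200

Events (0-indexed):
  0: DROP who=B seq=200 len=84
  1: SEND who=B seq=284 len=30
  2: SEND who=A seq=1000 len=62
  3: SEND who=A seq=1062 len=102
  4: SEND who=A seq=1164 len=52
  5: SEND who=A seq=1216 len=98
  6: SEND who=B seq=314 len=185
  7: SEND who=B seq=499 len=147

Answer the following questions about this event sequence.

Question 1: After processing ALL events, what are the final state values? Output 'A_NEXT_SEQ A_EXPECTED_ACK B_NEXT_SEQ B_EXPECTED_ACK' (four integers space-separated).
After event 0: A_seq=1000 A_ack=200 B_seq=284 B_ack=1000
After event 1: A_seq=1000 A_ack=200 B_seq=314 B_ack=1000
After event 2: A_seq=1062 A_ack=200 B_seq=314 B_ack=1062
After event 3: A_seq=1164 A_ack=200 B_seq=314 B_ack=1164
After event 4: A_seq=1216 A_ack=200 B_seq=314 B_ack=1216
After event 5: A_seq=1314 A_ack=200 B_seq=314 B_ack=1314
After event 6: A_seq=1314 A_ack=200 B_seq=499 B_ack=1314
After event 7: A_seq=1314 A_ack=200 B_seq=646 B_ack=1314

Answer: 1314 200 646 1314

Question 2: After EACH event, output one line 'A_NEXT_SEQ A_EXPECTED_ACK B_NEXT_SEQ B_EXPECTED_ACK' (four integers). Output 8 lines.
1000 200 284 1000
1000 200 314 1000
1062 200 314 1062
1164 200 314 1164
1216 200 314 1216
1314 200 314 1314
1314 200 499 1314
1314 200 646 1314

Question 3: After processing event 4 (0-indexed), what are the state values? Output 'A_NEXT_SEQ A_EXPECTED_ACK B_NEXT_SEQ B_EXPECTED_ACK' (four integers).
After event 0: A_seq=1000 A_ack=200 B_seq=284 B_ack=1000
After event 1: A_seq=1000 A_ack=200 B_seq=314 B_ack=1000
After event 2: A_seq=1062 A_ack=200 B_seq=314 B_ack=1062
After event 3: A_seq=1164 A_ack=200 B_seq=314 B_ack=1164
After event 4: A_seq=1216 A_ack=200 B_seq=314 B_ack=1216

1216 200 314 1216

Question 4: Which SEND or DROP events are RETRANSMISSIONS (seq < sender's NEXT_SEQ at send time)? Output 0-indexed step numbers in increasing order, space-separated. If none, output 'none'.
Step 0: DROP seq=200 -> fresh
Step 1: SEND seq=284 -> fresh
Step 2: SEND seq=1000 -> fresh
Step 3: SEND seq=1062 -> fresh
Step 4: SEND seq=1164 -> fresh
Step 5: SEND seq=1216 -> fresh
Step 6: SEND seq=314 -> fresh
Step 7: SEND seq=499 -> fresh

Answer: none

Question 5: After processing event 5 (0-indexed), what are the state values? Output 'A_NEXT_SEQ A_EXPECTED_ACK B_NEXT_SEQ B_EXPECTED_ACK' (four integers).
After event 0: A_seq=1000 A_ack=200 B_seq=284 B_ack=1000
After event 1: A_seq=1000 A_ack=200 B_seq=314 B_ack=1000
After event 2: A_seq=1062 A_ack=200 B_seq=314 B_ack=1062
After event 3: A_seq=1164 A_ack=200 B_seq=314 B_ack=1164
After event 4: A_seq=1216 A_ack=200 B_seq=314 B_ack=1216
After event 5: A_seq=1314 A_ack=200 B_seq=314 B_ack=1314

1314 200 314 1314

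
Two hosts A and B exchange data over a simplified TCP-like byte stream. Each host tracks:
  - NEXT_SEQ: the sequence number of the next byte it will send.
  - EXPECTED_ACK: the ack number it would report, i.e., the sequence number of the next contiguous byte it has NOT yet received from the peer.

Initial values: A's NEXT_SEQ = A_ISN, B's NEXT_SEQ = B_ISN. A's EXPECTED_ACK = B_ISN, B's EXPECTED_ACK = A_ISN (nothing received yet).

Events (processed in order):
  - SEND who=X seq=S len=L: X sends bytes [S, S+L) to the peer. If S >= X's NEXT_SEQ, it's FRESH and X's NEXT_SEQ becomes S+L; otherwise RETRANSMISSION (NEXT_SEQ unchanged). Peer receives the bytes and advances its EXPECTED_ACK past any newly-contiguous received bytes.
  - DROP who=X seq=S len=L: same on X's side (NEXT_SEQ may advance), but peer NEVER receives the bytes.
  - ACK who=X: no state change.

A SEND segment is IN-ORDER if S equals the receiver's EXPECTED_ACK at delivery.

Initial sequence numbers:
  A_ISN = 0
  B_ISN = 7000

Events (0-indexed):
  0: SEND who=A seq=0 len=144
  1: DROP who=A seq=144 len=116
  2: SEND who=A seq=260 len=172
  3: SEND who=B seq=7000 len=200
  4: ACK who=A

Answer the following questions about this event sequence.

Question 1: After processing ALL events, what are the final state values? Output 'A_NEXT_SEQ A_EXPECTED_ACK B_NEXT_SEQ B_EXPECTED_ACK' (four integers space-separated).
Answer: 432 7200 7200 144

Derivation:
After event 0: A_seq=144 A_ack=7000 B_seq=7000 B_ack=144
After event 1: A_seq=260 A_ack=7000 B_seq=7000 B_ack=144
After event 2: A_seq=432 A_ack=7000 B_seq=7000 B_ack=144
After event 3: A_seq=432 A_ack=7200 B_seq=7200 B_ack=144
After event 4: A_seq=432 A_ack=7200 B_seq=7200 B_ack=144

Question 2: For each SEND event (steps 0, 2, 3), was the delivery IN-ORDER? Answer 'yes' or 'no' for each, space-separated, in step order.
Answer: yes no yes

Derivation:
Step 0: SEND seq=0 -> in-order
Step 2: SEND seq=260 -> out-of-order
Step 3: SEND seq=7000 -> in-order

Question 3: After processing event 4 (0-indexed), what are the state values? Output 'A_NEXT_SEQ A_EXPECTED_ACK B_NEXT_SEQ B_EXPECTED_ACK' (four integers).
After event 0: A_seq=144 A_ack=7000 B_seq=7000 B_ack=144
After event 1: A_seq=260 A_ack=7000 B_seq=7000 B_ack=144
After event 2: A_seq=432 A_ack=7000 B_seq=7000 B_ack=144
After event 3: A_seq=432 A_ack=7200 B_seq=7200 B_ack=144
After event 4: A_seq=432 A_ack=7200 B_seq=7200 B_ack=144

432 7200 7200 144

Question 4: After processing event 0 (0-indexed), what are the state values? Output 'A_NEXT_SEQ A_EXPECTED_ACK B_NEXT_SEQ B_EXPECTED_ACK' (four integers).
After event 0: A_seq=144 A_ack=7000 B_seq=7000 B_ack=144

144 7000 7000 144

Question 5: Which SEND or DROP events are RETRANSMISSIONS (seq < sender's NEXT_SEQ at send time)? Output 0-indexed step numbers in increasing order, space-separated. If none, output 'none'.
Step 0: SEND seq=0 -> fresh
Step 1: DROP seq=144 -> fresh
Step 2: SEND seq=260 -> fresh
Step 3: SEND seq=7000 -> fresh

Answer: none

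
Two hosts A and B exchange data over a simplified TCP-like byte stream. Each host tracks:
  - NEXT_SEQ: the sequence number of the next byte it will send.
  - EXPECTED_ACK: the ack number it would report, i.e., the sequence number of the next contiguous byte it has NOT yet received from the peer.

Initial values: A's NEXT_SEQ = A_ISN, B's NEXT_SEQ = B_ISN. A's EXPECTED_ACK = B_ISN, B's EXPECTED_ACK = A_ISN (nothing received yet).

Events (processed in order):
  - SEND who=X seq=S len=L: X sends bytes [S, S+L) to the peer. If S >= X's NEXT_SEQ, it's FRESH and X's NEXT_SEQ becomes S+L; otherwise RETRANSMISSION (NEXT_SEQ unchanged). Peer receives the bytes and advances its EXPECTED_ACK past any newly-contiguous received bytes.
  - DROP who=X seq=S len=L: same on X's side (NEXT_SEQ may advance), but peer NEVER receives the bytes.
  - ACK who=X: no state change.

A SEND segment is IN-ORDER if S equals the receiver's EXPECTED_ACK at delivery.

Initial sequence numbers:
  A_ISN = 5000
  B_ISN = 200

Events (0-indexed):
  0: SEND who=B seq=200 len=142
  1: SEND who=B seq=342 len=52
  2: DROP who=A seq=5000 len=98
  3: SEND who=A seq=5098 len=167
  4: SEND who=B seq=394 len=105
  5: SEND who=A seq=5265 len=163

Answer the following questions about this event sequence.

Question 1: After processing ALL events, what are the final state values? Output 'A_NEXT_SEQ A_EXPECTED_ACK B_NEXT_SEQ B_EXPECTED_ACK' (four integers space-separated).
After event 0: A_seq=5000 A_ack=342 B_seq=342 B_ack=5000
After event 1: A_seq=5000 A_ack=394 B_seq=394 B_ack=5000
After event 2: A_seq=5098 A_ack=394 B_seq=394 B_ack=5000
After event 3: A_seq=5265 A_ack=394 B_seq=394 B_ack=5000
After event 4: A_seq=5265 A_ack=499 B_seq=499 B_ack=5000
After event 5: A_seq=5428 A_ack=499 B_seq=499 B_ack=5000

Answer: 5428 499 499 5000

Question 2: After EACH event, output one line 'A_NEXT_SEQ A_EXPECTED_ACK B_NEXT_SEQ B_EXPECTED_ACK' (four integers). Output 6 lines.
5000 342 342 5000
5000 394 394 5000
5098 394 394 5000
5265 394 394 5000
5265 499 499 5000
5428 499 499 5000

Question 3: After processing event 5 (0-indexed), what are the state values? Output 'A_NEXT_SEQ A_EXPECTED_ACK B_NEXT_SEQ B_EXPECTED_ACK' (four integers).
After event 0: A_seq=5000 A_ack=342 B_seq=342 B_ack=5000
After event 1: A_seq=5000 A_ack=394 B_seq=394 B_ack=5000
After event 2: A_seq=5098 A_ack=394 B_seq=394 B_ack=5000
After event 3: A_seq=5265 A_ack=394 B_seq=394 B_ack=5000
After event 4: A_seq=5265 A_ack=499 B_seq=499 B_ack=5000
After event 5: A_seq=5428 A_ack=499 B_seq=499 B_ack=5000

5428 499 499 5000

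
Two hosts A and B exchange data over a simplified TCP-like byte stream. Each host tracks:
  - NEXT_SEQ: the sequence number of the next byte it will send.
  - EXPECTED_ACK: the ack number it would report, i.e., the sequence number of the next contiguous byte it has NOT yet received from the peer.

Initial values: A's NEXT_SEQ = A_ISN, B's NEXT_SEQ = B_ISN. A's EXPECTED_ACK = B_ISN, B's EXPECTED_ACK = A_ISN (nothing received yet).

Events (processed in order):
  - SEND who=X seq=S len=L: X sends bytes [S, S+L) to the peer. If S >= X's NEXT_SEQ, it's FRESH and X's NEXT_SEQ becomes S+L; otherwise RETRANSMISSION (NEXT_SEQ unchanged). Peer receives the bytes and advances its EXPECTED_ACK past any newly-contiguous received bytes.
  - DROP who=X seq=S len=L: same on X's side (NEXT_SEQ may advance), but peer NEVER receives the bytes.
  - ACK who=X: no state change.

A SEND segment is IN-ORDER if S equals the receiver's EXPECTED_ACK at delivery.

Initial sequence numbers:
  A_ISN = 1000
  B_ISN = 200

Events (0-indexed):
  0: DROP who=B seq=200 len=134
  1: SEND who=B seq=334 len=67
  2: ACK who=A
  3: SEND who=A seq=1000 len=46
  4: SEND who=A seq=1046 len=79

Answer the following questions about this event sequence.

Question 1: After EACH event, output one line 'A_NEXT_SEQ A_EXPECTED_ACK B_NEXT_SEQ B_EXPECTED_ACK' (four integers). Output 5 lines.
1000 200 334 1000
1000 200 401 1000
1000 200 401 1000
1046 200 401 1046
1125 200 401 1125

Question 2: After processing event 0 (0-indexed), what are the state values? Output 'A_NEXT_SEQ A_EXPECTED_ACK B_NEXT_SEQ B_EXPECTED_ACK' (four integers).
After event 0: A_seq=1000 A_ack=200 B_seq=334 B_ack=1000

1000 200 334 1000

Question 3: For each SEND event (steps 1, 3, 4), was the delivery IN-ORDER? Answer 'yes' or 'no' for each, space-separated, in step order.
Answer: no yes yes

Derivation:
Step 1: SEND seq=334 -> out-of-order
Step 3: SEND seq=1000 -> in-order
Step 4: SEND seq=1046 -> in-order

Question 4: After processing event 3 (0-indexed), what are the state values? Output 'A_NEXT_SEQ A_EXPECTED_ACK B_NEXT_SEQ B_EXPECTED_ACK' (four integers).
After event 0: A_seq=1000 A_ack=200 B_seq=334 B_ack=1000
After event 1: A_seq=1000 A_ack=200 B_seq=401 B_ack=1000
After event 2: A_seq=1000 A_ack=200 B_seq=401 B_ack=1000
After event 3: A_seq=1046 A_ack=200 B_seq=401 B_ack=1046

1046 200 401 1046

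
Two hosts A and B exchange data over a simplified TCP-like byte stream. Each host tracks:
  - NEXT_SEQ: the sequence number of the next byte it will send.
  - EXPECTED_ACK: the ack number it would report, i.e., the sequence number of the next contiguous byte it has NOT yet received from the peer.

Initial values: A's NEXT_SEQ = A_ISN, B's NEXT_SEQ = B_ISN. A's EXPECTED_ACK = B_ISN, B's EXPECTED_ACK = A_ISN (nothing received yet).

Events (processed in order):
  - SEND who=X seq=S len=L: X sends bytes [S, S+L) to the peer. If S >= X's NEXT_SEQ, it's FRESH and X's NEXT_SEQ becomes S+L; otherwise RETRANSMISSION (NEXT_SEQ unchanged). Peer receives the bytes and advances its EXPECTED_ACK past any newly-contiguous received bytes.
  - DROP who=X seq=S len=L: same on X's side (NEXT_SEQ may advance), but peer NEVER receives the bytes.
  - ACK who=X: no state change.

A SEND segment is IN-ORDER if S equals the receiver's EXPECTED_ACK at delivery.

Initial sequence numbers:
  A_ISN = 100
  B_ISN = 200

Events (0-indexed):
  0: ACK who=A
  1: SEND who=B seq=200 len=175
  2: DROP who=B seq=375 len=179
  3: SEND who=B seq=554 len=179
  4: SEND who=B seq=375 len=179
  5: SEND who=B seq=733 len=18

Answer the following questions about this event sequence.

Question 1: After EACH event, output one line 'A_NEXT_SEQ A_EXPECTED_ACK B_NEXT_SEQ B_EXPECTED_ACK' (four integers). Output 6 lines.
100 200 200 100
100 375 375 100
100 375 554 100
100 375 733 100
100 733 733 100
100 751 751 100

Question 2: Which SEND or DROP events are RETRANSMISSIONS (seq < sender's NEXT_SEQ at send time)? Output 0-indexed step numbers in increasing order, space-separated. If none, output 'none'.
Answer: 4

Derivation:
Step 1: SEND seq=200 -> fresh
Step 2: DROP seq=375 -> fresh
Step 3: SEND seq=554 -> fresh
Step 4: SEND seq=375 -> retransmit
Step 5: SEND seq=733 -> fresh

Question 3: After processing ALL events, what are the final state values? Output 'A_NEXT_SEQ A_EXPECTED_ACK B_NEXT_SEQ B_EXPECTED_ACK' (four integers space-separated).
Answer: 100 751 751 100

Derivation:
After event 0: A_seq=100 A_ack=200 B_seq=200 B_ack=100
After event 1: A_seq=100 A_ack=375 B_seq=375 B_ack=100
After event 2: A_seq=100 A_ack=375 B_seq=554 B_ack=100
After event 3: A_seq=100 A_ack=375 B_seq=733 B_ack=100
After event 4: A_seq=100 A_ack=733 B_seq=733 B_ack=100
After event 5: A_seq=100 A_ack=751 B_seq=751 B_ack=100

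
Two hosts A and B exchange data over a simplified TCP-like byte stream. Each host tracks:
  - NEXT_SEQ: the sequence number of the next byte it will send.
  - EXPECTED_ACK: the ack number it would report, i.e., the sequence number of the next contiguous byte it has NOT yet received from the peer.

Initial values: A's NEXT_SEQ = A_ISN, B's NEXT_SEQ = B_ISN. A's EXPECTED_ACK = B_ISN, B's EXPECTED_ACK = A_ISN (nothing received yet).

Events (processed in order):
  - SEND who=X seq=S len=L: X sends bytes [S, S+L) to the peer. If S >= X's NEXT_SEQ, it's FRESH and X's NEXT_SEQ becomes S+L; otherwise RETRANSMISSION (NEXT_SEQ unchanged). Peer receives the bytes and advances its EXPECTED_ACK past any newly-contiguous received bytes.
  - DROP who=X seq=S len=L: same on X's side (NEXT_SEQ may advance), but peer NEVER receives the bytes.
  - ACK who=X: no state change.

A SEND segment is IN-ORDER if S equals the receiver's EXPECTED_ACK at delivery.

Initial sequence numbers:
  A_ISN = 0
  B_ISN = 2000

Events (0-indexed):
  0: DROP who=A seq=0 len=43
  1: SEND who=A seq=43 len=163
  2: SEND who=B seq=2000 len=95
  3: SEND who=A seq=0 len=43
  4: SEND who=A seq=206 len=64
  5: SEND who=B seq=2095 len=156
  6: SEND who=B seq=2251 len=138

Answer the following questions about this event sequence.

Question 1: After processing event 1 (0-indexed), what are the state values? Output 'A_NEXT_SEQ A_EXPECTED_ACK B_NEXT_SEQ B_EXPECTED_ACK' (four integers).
After event 0: A_seq=43 A_ack=2000 B_seq=2000 B_ack=0
After event 1: A_seq=206 A_ack=2000 B_seq=2000 B_ack=0

206 2000 2000 0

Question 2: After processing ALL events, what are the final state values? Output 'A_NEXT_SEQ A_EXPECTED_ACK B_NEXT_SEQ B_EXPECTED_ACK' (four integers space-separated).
After event 0: A_seq=43 A_ack=2000 B_seq=2000 B_ack=0
After event 1: A_seq=206 A_ack=2000 B_seq=2000 B_ack=0
After event 2: A_seq=206 A_ack=2095 B_seq=2095 B_ack=0
After event 3: A_seq=206 A_ack=2095 B_seq=2095 B_ack=206
After event 4: A_seq=270 A_ack=2095 B_seq=2095 B_ack=270
After event 5: A_seq=270 A_ack=2251 B_seq=2251 B_ack=270
After event 6: A_seq=270 A_ack=2389 B_seq=2389 B_ack=270

Answer: 270 2389 2389 270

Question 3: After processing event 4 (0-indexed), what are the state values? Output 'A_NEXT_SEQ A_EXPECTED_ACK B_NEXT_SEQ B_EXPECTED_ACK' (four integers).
After event 0: A_seq=43 A_ack=2000 B_seq=2000 B_ack=0
After event 1: A_seq=206 A_ack=2000 B_seq=2000 B_ack=0
After event 2: A_seq=206 A_ack=2095 B_seq=2095 B_ack=0
After event 3: A_seq=206 A_ack=2095 B_seq=2095 B_ack=206
After event 4: A_seq=270 A_ack=2095 B_seq=2095 B_ack=270

270 2095 2095 270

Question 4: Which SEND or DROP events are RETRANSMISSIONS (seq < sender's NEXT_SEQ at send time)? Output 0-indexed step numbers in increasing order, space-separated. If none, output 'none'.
Answer: 3

Derivation:
Step 0: DROP seq=0 -> fresh
Step 1: SEND seq=43 -> fresh
Step 2: SEND seq=2000 -> fresh
Step 3: SEND seq=0 -> retransmit
Step 4: SEND seq=206 -> fresh
Step 5: SEND seq=2095 -> fresh
Step 6: SEND seq=2251 -> fresh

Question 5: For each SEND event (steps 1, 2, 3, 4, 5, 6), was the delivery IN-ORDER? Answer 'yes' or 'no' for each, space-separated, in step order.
Step 1: SEND seq=43 -> out-of-order
Step 2: SEND seq=2000 -> in-order
Step 3: SEND seq=0 -> in-order
Step 4: SEND seq=206 -> in-order
Step 5: SEND seq=2095 -> in-order
Step 6: SEND seq=2251 -> in-order

Answer: no yes yes yes yes yes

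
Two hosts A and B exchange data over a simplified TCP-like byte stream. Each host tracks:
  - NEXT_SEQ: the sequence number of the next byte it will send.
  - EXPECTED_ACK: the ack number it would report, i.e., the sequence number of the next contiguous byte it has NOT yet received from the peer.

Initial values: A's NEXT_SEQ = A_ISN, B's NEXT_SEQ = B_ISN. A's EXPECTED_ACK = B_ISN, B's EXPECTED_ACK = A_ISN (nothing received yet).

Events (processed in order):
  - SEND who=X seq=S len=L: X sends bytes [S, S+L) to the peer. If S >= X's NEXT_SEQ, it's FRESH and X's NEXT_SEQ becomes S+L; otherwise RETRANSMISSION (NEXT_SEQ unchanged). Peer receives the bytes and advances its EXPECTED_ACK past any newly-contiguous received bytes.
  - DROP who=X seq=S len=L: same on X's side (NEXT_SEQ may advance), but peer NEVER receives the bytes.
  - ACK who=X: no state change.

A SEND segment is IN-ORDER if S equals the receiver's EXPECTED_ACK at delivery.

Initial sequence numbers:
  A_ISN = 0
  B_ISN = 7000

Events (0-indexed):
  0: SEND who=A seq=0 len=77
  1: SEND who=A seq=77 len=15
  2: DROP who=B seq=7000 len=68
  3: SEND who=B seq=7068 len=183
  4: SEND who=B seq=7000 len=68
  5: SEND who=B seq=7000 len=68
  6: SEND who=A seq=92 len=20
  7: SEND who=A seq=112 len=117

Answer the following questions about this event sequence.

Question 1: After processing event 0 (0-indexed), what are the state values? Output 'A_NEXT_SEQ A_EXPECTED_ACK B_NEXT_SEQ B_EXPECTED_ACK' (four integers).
After event 0: A_seq=77 A_ack=7000 B_seq=7000 B_ack=77

77 7000 7000 77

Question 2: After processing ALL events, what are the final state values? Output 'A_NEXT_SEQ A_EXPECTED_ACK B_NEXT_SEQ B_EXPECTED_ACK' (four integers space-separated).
After event 0: A_seq=77 A_ack=7000 B_seq=7000 B_ack=77
After event 1: A_seq=92 A_ack=7000 B_seq=7000 B_ack=92
After event 2: A_seq=92 A_ack=7000 B_seq=7068 B_ack=92
After event 3: A_seq=92 A_ack=7000 B_seq=7251 B_ack=92
After event 4: A_seq=92 A_ack=7251 B_seq=7251 B_ack=92
After event 5: A_seq=92 A_ack=7251 B_seq=7251 B_ack=92
After event 6: A_seq=112 A_ack=7251 B_seq=7251 B_ack=112
After event 7: A_seq=229 A_ack=7251 B_seq=7251 B_ack=229

Answer: 229 7251 7251 229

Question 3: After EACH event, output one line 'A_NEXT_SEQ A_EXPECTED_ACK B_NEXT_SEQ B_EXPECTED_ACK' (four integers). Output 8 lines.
77 7000 7000 77
92 7000 7000 92
92 7000 7068 92
92 7000 7251 92
92 7251 7251 92
92 7251 7251 92
112 7251 7251 112
229 7251 7251 229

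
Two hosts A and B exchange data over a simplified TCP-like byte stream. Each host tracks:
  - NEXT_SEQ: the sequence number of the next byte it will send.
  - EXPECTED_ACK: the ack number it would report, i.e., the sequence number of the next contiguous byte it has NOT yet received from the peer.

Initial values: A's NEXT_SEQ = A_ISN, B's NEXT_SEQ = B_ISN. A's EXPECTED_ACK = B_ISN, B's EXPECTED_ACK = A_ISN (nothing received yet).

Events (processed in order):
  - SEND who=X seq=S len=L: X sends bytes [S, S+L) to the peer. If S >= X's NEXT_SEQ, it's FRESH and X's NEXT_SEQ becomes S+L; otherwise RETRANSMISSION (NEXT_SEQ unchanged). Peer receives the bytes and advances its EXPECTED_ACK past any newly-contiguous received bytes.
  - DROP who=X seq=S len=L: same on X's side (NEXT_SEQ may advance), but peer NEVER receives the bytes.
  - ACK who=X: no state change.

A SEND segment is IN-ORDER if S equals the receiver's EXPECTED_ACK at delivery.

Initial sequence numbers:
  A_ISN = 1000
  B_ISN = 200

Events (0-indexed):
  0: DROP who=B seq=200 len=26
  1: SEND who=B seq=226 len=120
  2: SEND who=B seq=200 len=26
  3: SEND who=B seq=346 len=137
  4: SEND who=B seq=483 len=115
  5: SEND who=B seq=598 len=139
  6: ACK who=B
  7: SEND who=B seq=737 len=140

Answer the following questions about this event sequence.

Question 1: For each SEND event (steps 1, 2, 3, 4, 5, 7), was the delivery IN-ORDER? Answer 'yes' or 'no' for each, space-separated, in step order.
Answer: no yes yes yes yes yes

Derivation:
Step 1: SEND seq=226 -> out-of-order
Step 2: SEND seq=200 -> in-order
Step 3: SEND seq=346 -> in-order
Step 4: SEND seq=483 -> in-order
Step 5: SEND seq=598 -> in-order
Step 7: SEND seq=737 -> in-order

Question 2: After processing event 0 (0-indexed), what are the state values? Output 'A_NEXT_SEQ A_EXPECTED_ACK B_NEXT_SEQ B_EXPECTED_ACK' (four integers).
After event 0: A_seq=1000 A_ack=200 B_seq=226 B_ack=1000

1000 200 226 1000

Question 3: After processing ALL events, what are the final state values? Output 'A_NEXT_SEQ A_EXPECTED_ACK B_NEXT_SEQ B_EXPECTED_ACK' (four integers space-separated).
After event 0: A_seq=1000 A_ack=200 B_seq=226 B_ack=1000
After event 1: A_seq=1000 A_ack=200 B_seq=346 B_ack=1000
After event 2: A_seq=1000 A_ack=346 B_seq=346 B_ack=1000
After event 3: A_seq=1000 A_ack=483 B_seq=483 B_ack=1000
After event 4: A_seq=1000 A_ack=598 B_seq=598 B_ack=1000
After event 5: A_seq=1000 A_ack=737 B_seq=737 B_ack=1000
After event 6: A_seq=1000 A_ack=737 B_seq=737 B_ack=1000
After event 7: A_seq=1000 A_ack=877 B_seq=877 B_ack=1000

Answer: 1000 877 877 1000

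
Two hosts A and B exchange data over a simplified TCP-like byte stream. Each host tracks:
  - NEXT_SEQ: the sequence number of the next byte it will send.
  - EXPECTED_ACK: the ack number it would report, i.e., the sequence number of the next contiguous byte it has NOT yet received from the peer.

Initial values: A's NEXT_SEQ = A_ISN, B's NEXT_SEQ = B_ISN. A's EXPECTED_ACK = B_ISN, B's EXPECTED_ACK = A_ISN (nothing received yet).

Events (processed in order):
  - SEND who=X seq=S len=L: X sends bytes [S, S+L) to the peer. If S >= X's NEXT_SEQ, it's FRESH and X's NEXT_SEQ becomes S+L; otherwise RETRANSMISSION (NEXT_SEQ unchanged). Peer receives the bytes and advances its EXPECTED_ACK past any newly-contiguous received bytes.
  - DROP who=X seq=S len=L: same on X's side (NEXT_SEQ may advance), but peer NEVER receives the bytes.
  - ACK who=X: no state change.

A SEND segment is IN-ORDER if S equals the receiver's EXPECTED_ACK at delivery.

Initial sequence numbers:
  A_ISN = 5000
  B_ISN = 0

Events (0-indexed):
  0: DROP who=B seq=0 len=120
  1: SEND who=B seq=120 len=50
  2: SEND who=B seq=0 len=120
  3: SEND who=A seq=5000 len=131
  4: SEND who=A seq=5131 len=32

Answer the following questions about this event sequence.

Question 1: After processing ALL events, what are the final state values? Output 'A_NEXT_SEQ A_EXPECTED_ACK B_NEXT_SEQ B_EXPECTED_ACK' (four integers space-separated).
Answer: 5163 170 170 5163

Derivation:
After event 0: A_seq=5000 A_ack=0 B_seq=120 B_ack=5000
After event 1: A_seq=5000 A_ack=0 B_seq=170 B_ack=5000
After event 2: A_seq=5000 A_ack=170 B_seq=170 B_ack=5000
After event 3: A_seq=5131 A_ack=170 B_seq=170 B_ack=5131
After event 4: A_seq=5163 A_ack=170 B_seq=170 B_ack=5163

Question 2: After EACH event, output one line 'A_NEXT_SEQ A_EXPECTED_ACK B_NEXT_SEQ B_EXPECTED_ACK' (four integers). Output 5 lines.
5000 0 120 5000
5000 0 170 5000
5000 170 170 5000
5131 170 170 5131
5163 170 170 5163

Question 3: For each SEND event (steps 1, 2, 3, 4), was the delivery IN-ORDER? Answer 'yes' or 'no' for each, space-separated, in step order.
Step 1: SEND seq=120 -> out-of-order
Step 2: SEND seq=0 -> in-order
Step 3: SEND seq=5000 -> in-order
Step 4: SEND seq=5131 -> in-order

Answer: no yes yes yes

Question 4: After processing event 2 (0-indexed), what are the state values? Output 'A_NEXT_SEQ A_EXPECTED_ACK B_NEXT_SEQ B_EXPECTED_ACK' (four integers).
After event 0: A_seq=5000 A_ack=0 B_seq=120 B_ack=5000
After event 1: A_seq=5000 A_ack=0 B_seq=170 B_ack=5000
After event 2: A_seq=5000 A_ack=170 B_seq=170 B_ack=5000

5000 170 170 5000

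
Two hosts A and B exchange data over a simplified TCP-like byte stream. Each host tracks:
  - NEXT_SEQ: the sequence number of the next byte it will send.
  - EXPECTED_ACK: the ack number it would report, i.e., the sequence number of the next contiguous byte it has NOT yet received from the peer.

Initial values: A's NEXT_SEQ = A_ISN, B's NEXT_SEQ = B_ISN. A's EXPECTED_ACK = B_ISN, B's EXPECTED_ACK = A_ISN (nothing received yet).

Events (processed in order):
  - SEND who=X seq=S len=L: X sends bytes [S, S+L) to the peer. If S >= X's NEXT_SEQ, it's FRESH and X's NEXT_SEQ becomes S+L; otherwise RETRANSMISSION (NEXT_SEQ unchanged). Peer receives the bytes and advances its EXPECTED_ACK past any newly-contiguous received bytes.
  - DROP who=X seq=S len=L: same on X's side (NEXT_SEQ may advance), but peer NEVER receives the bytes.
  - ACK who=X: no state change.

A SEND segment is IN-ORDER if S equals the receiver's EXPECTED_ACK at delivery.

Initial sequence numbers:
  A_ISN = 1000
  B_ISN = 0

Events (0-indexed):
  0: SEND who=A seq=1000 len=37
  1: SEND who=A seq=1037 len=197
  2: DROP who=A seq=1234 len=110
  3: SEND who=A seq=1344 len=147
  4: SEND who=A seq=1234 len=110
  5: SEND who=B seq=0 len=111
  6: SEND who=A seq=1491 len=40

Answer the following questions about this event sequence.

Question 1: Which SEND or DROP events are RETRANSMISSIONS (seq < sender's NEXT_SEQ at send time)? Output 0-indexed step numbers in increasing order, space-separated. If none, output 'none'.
Step 0: SEND seq=1000 -> fresh
Step 1: SEND seq=1037 -> fresh
Step 2: DROP seq=1234 -> fresh
Step 3: SEND seq=1344 -> fresh
Step 4: SEND seq=1234 -> retransmit
Step 5: SEND seq=0 -> fresh
Step 6: SEND seq=1491 -> fresh

Answer: 4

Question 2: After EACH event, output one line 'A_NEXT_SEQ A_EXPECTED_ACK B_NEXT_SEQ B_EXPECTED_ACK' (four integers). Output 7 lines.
1037 0 0 1037
1234 0 0 1234
1344 0 0 1234
1491 0 0 1234
1491 0 0 1491
1491 111 111 1491
1531 111 111 1531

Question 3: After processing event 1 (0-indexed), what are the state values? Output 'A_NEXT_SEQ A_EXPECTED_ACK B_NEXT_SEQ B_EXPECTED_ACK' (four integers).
After event 0: A_seq=1037 A_ack=0 B_seq=0 B_ack=1037
After event 1: A_seq=1234 A_ack=0 B_seq=0 B_ack=1234

1234 0 0 1234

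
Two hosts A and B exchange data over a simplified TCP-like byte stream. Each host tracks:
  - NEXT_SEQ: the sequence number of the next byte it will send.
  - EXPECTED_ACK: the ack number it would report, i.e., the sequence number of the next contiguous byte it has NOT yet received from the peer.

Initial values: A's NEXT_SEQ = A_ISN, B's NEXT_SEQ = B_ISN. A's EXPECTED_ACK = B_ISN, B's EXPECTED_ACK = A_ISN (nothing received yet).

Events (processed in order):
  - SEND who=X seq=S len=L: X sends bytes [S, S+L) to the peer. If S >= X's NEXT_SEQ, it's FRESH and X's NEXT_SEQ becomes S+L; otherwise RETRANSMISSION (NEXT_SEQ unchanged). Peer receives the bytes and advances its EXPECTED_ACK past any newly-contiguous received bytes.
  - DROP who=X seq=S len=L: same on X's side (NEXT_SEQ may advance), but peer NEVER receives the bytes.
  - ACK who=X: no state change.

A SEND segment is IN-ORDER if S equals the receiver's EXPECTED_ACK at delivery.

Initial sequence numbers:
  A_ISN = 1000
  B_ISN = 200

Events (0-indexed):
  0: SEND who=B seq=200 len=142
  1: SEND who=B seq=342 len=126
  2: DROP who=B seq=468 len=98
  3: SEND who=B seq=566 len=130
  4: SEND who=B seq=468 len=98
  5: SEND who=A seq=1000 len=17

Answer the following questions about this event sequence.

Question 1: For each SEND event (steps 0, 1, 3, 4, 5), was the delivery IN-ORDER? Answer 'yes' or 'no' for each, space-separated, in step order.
Step 0: SEND seq=200 -> in-order
Step 1: SEND seq=342 -> in-order
Step 3: SEND seq=566 -> out-of-order
Step 4: SEND seq=468 -> in-order
Step 5: SEND seq=1000 -> in-order

Answer: yes yes no yes yes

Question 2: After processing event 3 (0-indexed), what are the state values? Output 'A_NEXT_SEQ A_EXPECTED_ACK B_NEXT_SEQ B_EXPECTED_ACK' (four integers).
After event 0: A_seq=1000 A_ack=342 B_seq=342 B_ack=1000
After event 1: A_seq=1000 A_ack=468 B_seq=468 B_ack=1000
After event 2: A_seq=1000 A_ack=468 B_seq=566 B_ack=1000
After event 3: A_seq=1000 A_ack=468 B_seq=696 B_ack=1000

1000 468 696 1000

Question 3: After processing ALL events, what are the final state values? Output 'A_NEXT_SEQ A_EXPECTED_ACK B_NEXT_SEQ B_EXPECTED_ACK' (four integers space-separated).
After event 0: A_seq=1000 A_ack=342 B_seq=342 B_ack=1000
After event 1: A_seq=1000 A_ack=468 B_seq=468 B_ack=1000
After event 2: A_seq=1000 A_ack=468 B_seq=566 B_ack=1000
After event 3: A_seq=1000 A_ack=468 B_seq=696 B_ack=1000
After event 4: A_seq=1000 A_ack=696 B_seq=696 B_ack=1000
After event 5: A_seq=1017 A_ack=696 B_seq=696 B_ack=1017

Answer: 1017 696 696 1017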